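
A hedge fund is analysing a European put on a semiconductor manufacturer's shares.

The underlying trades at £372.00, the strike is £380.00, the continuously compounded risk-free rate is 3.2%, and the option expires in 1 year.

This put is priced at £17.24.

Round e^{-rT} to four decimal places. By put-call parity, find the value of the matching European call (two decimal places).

exp(−rT) = exp(−0.032·1) = 0.9685
Put-call parity: C − P = S − K·e^(−rT) = 372 − 380·0.9685 = 372 − 368.0300 = 3.9700
C = P + (C − P) = 17.24 + (3.9700) = 21.2100

£21.21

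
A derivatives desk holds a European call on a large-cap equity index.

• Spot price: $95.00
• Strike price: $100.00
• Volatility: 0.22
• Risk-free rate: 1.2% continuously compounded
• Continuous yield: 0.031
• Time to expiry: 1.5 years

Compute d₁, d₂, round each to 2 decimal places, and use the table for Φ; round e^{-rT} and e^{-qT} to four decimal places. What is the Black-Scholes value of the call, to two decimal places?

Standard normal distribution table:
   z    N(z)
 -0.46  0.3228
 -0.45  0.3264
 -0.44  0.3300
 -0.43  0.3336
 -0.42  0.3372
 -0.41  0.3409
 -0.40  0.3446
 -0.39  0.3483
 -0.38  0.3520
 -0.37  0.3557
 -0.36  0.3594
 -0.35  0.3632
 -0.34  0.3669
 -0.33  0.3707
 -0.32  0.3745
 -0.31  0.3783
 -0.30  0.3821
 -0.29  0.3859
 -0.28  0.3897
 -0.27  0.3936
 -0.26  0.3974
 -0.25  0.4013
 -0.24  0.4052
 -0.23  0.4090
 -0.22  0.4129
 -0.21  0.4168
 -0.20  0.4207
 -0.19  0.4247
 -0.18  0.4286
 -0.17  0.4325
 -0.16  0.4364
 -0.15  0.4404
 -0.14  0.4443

$6.81

σ√T = 0.22 × 1.2247 = 0.2694
d₁ = [ln(95/100) + (0.012 − 0.031 + ½·0.22²)·1.5] / (σ√T) = (-0.0513 + 0.0078) / 0.2694 = -0.1614 ≈ -0.16
d₂ = -0.1614 − 0.2694 = -0.4309 ≈ -0.43
exp(−qT) = exp(−0.031·1.5) = 0.9546;  exp(−rT) = exp(−0.012·1.5) = 0.9822
C = 95·0.9546·N(-0.16) − 100·0.9822·N(-0.43) = 95·0.9546·0.4364 − 100·0.9822·0.3336 = 39.5758 − 32.7662 = 6.8096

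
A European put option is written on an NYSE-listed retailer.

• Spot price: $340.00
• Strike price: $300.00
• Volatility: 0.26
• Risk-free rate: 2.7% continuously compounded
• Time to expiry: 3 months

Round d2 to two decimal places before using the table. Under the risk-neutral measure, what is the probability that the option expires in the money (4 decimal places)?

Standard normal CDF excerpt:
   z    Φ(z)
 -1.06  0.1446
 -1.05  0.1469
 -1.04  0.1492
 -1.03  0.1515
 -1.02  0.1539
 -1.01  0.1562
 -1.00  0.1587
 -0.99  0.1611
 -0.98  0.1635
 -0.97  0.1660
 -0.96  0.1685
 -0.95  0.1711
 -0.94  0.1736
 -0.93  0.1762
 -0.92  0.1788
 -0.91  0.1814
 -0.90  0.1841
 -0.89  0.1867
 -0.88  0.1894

σ√T = 0.26 × 0.5000 = 0.1300
d₁ = [ln(340/300) + (0.027 + 0.26²/2)·0.25] / 0.1300 = [0.1252 + 0.0152] / 0.1300 = 1.0797 → 1.08
d₂ = d₁ − σ√T = 1.0797 − 0.1300 = 0.9497 → 0.95
Pr(exercise) under Q = N(−d₂) = N(-0.95) = 0.1711

0.1711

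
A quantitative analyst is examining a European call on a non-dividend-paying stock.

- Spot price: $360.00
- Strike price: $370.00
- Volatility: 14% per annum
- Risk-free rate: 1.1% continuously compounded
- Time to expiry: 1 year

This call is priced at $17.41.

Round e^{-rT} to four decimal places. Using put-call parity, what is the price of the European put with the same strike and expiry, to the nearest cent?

exp(−rT) = exp(−0.011·1) = 0.9891
Put-call parity: C − P = S − K·e^(−rT) = 360 − 370·0.9891 = 360 − 365.9670 = -5.9670
P = C − (C − P) = 17.41 − (-5.9670) = 23.3770

$23.38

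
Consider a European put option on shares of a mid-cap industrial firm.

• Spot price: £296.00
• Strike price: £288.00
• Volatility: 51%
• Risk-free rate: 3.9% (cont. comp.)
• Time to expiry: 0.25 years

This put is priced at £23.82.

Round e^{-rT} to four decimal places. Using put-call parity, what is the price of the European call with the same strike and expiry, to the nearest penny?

£34.61

e^(−rT) = e^(−0.039·0.25) = 0.9903
Put-call parity: C − P = S − K·e^(−rT) = 296 − 288·0.9903 = 296 − 285.2064 = 10.7936
C = P + (C − P) = 23.82 + (10.7936) = 34.6136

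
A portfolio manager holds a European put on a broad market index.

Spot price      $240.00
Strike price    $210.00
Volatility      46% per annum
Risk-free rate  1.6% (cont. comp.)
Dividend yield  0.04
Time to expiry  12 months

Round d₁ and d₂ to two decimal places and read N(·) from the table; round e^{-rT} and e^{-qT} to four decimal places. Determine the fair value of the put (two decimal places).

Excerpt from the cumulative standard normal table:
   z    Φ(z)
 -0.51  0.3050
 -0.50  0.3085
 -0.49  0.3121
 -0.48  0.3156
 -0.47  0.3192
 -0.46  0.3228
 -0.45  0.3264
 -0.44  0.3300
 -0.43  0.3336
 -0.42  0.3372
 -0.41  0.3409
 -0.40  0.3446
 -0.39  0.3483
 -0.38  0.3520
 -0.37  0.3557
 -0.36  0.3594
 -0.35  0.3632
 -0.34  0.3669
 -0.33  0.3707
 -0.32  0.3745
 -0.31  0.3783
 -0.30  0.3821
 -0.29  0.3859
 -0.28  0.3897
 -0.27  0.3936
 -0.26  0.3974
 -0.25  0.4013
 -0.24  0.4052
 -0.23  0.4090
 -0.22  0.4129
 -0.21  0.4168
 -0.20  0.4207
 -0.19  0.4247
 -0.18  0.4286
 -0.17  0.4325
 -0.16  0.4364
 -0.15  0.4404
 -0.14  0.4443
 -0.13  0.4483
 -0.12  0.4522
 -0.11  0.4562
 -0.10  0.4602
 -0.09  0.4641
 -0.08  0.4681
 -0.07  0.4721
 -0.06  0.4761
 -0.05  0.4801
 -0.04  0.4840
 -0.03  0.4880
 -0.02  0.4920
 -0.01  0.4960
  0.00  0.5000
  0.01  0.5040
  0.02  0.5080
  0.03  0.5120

$28.90

σ√T = 0.46 × 1.0000 = 0.4600
d₁ = [ln(240/210) + (0.016 − 0.04 + 0.46²/2)·1] / 0.4600 = [0.1335 + 0.0818] / 0.4600 = 0.4681 ≈ 0.47
d₂ = d₁ − σ√T = 0.4681 − 0.4600 = 0.0081 ≈ 0.01
e^(−qT) = e^(−0.04·1) = 0.9608;  e^(−rT) = e^(−0.016·1) = 0.9841
N(−d₂) = N(-0.01) = 0.4960;  N(−d₁) = N(-0.47) = 0.3192
P = 210·0.9841·0.4960 − 240·0.9608·0.3192 = 102.5039 − 73.6050 = 28.8989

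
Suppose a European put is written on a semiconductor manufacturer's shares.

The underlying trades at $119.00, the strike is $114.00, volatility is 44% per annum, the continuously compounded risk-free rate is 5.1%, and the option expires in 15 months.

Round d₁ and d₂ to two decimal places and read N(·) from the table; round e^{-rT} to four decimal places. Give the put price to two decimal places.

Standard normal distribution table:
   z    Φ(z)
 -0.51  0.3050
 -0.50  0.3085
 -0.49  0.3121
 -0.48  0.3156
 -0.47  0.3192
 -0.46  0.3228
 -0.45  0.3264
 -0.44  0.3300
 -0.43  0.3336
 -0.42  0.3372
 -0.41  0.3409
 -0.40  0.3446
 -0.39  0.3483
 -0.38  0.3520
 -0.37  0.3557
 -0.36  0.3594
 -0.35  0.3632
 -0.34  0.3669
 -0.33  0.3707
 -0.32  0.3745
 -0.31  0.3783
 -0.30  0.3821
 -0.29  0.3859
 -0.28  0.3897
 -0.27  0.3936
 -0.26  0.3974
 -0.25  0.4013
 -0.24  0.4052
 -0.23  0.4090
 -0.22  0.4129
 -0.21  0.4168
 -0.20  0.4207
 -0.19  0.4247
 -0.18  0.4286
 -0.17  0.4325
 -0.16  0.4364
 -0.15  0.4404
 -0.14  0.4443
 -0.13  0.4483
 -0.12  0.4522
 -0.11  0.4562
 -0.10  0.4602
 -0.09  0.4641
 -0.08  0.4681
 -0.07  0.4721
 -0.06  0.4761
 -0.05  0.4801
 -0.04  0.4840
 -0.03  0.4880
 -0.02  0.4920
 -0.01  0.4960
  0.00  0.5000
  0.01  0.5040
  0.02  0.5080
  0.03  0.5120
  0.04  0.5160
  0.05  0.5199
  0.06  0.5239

σ√T = 0.44·√1.25 = 0.4919
d₁ = [ln(119/114) + (0.051 + ½·0.44²)·1.25] / (σ√T) = (0.0429 + 0.1847) / 0.4919 = 0.4628 ⇒ 0.46
d₂ = 0.4628 − 0.4919 = -0.0291 ⇒ -0.03
e^(−rT) = e^(−0.051·1.25) = 0.9382
P = 114·0.9382·N(0.03) − 119·N(-0.46) = 114·0.9382·0.5120 − 119·0.3228 = 54.7609 − 38.4132 = 16.3477

$16.35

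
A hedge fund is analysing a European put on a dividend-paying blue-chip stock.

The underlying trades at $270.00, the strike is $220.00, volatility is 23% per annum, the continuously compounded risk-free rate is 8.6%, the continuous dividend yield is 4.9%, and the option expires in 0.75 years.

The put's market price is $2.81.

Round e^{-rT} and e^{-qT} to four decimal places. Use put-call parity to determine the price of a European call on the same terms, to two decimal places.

exp(−qT) = exp(−0.049·0.75) = 0.9639;  exp(−rT) = exp(−0.086·0.75) = 0.9375
Put-call parity: C − P = S·e^(−qT) − K·e^(−rT) = 270·0.9639 − 220·0.9375 = 260.2530 − 206.2500 = 54.0030
C = P + (C − P) = 2.81 + (54.0030) = 56.8130

$56.81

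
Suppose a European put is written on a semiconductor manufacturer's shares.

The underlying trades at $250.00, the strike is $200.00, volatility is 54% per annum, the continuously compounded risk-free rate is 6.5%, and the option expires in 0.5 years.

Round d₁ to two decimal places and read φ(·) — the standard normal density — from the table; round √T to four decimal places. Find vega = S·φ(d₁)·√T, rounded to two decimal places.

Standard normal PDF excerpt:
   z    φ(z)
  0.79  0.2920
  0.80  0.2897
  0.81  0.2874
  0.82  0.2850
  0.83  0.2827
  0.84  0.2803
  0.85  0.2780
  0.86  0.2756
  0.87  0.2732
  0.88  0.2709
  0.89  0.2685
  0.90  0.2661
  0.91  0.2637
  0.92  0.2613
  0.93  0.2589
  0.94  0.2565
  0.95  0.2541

σ√T = 0.54 × 0.7071 = 0.3818
d₁ = [ln(250/200) + (0.065 + ½·0.54²)·0.5] / (σ√T) = (0.2231 + 0.1054) / 0.3818 = 0.8604 which rounds to 0.86
√T = √0.5 = 0.7071
φ(d₁) = φ(0.86) = 0.2756
vega = S·φ(d₁)·√T = 250·0.2756·0.7071 = 48.7192

48.72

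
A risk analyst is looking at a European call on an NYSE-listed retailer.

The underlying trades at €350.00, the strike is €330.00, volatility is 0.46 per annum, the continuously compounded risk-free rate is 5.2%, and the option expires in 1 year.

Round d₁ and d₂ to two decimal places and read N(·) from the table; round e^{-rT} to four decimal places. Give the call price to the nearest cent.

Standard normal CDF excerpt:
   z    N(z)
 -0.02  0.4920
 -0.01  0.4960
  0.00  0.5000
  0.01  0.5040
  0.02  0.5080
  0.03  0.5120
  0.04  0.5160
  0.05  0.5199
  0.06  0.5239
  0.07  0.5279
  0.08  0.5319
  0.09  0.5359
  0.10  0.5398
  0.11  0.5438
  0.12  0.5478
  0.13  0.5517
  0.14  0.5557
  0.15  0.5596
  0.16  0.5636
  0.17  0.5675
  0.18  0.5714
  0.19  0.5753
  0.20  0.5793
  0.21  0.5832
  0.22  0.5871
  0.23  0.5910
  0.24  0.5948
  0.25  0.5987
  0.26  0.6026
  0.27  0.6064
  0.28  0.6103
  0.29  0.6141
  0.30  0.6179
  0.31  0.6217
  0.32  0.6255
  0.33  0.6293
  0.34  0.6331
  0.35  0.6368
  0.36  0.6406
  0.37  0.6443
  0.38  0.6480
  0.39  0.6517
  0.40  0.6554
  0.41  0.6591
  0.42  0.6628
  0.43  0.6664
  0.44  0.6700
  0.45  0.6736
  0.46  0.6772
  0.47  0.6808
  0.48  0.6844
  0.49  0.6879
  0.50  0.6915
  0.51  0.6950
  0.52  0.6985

€80.39

σ√T = 0.46·√1 = 0.4600
d₁ = [ln(350/330) + (0.052 + 0.46²/2)·1] / 0.4600 = [0.0588 + 0.1578] / 0.4600 = 0.4710 ⇒ 0.47
d₂ = d₁ − σ√T = 0.4710 − 0.4600 = 0.0110 ⇒ 0.01
exp(−rT) = exp(−0.052·1) = 0.9493
N(d₁) = N(0.47) = 0.6808;  N(d₂) = N(0.01) = 0.5040
C = 350·0.6808 − 330·0.9493·0.5040 = 238.2800 − 157.8876 = 80.3924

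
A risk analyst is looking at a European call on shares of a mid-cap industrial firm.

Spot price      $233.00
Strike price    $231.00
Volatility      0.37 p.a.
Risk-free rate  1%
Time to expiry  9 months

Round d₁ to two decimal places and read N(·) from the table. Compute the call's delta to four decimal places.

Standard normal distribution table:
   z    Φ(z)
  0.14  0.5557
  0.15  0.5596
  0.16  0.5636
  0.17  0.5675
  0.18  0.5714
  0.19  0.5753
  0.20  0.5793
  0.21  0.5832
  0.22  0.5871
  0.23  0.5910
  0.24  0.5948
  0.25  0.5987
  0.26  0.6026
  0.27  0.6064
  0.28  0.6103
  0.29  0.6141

0.5832

T = 0.75;  σ√T = 0.3204
ln(S/K) + (r + σ²/2)T = ln(233/231) + (0.01 + 0.37²/2)·0.75 = 0.0086 + 0.0588 = 0.0675
d₁ = 0.0675 / 0.3204 = 0.2105 which rounds to 0.21
N(d₁) = N(0.21) = 0.5832
Δ_call = N(d₁) = 0.5832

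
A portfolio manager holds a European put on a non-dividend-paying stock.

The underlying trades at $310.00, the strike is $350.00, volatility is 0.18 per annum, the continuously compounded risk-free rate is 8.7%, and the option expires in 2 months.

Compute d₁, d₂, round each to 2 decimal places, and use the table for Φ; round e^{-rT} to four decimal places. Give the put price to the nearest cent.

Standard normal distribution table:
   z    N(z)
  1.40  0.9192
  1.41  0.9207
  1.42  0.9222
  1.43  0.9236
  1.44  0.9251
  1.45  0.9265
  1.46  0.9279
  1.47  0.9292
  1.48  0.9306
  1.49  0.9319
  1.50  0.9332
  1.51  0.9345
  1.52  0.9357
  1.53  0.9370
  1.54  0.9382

$35.59

T = 0.1667;  σ√T = 0.0735
d₁ = [ln(310/350) + (0.087 + ½·0.18²)·0.1667] / (σ√T) = (-0.1214 + 0.0172) / 0.0735 = -1.4174 which rounds to -1.42
d₂ = -1.4174 − 0.0735 = -1.4909 which rounds to -1.49
e^(−rT) = e^(−0.087·0.1667) = 0.9856
N(−d₂) = N(1.49) = 0.9319;  N(−d₁) = N(1.42) = 0.9222
P = 350·0.9856·0.9319 − 310·0.9222 = 321.4682 − 285.8820 = 35.5862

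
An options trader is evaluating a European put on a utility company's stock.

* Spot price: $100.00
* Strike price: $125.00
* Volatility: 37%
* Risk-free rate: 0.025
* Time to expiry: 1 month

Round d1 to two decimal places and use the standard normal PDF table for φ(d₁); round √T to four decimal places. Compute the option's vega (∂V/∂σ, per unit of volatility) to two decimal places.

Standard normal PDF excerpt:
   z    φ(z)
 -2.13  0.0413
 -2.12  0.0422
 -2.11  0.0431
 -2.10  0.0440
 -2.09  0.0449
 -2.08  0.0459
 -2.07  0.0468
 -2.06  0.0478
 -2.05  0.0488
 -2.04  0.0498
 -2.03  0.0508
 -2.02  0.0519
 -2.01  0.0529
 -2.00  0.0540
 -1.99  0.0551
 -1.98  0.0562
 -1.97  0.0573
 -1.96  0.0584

T = 0.08333;  σ√T = 0.1068
d₁ = [ln(100/125) + (0.025 + 0.37²/2)·0.08333] / 0.1068 = [-0.2231 + 0.0078] / 0.1068 = -2.0163 ⇒ -2.02
√T = √0.08333 = 0.2887
φ(d₁) = φ(-2.02) = 0.0519
vega = S·φ(d₁)·√T = 100·0.0519·0.2887 = 1.4984
(Call and put vega coincide under Black-Scholes.)

1.50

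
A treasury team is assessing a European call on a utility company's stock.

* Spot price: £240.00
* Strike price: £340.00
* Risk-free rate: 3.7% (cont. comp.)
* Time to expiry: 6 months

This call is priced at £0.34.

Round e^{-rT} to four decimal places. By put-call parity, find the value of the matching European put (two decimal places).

£94.12

exp(−rT) = exp(−0.037·0.5) = 0.9817
Put-call parity: C − P = S − K·e^(−rT) = 240 − 340·0.9817 = 240 − 333.7780 = -93.7780
P = C − (C − P) = 0.34 − (-93.7780) = 94.1180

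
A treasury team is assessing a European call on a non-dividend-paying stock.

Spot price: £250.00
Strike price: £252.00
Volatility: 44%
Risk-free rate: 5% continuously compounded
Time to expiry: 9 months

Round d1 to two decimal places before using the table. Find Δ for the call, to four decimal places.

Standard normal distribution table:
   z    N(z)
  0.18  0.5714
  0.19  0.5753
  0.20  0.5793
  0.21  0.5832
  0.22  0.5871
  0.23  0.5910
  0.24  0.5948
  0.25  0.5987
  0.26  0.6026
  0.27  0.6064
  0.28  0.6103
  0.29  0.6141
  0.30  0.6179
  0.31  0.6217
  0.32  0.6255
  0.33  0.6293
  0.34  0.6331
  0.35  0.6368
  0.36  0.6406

σ√T = 0.44·√0.75 = 0.3811
ln(S/K) + (r + σ²/2)T = ln(250/252) + (0.05 + 0.44²/2)·0.75 = -0.0080 + 0.1101 = 0.1021
d₁ = 0.1021 / 0.3811 = 0.2680 → 0.27
N(d₁) = N(0.27) = 0.6064
Δ_call = N(d₁) = 0.6064

0.6064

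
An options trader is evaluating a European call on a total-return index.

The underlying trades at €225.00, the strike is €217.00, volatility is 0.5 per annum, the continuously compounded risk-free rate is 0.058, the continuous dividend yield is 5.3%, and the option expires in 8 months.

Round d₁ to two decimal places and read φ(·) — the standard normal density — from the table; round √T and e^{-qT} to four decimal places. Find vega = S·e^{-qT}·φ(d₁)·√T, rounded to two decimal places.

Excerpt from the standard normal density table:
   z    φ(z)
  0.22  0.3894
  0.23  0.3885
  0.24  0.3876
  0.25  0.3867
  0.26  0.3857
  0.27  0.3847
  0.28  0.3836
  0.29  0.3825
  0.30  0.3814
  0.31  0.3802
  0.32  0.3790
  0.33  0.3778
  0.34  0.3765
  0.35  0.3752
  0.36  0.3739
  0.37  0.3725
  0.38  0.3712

σ√T = 0.5 × 0.8165 = 0.4082
d₁ = [ln(225/217) + (0.058 − 0.053 + ½·0.5²)·0.6667] / (σ√T) = (0.0362 + 0.0867) / 0.4082 = 0.3010 which rounds to 0.30
√T = √0.6667 = 0.8165
φ(d₁) = φ(0.30) = 0.3814
e^(−qT) = e^(−0.053·0.6667) = 0.9653
vega = S·e^(−qT)·φ(d₁)·√T = 225·0.9653·0.3814·0.8165 = 67.6366

67.64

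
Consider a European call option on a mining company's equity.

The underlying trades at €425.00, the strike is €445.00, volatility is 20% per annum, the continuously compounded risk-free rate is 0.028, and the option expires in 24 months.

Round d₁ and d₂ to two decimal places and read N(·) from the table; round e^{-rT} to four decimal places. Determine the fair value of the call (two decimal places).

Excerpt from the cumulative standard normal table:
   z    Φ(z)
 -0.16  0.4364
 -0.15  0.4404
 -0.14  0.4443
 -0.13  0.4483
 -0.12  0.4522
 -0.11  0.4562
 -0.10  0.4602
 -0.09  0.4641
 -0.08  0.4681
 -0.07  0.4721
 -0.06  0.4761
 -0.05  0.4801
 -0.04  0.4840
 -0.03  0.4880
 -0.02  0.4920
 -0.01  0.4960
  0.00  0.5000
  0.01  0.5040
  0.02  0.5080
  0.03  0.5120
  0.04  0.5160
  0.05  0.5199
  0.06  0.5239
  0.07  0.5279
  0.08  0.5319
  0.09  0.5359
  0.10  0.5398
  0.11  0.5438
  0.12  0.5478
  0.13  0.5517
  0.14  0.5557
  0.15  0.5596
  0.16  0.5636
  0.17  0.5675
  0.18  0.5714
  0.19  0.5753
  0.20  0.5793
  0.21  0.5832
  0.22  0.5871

σ√T = 0.2 × 1.4142 = 0.2828
d₁ = [ln(425/445) + (0.028 + ½·0.2²)·2] / (σ√T) = (-0.0460 + 0.0960) / 0.2828 = 0.1768 ⇒ 0.18
d₂ = 0.1768 − 0.2828 = -0.1060 ⇒ -0.11
exp(−rT) = exp(−0.028·2) = 0.9455
C = 425·N(0.18) − 445·0.9455·N(-0.11) = 425·0.5714 − 445·0.9455·0.4562 = 242.8450 − 191.9450 = 50.9000

€50.90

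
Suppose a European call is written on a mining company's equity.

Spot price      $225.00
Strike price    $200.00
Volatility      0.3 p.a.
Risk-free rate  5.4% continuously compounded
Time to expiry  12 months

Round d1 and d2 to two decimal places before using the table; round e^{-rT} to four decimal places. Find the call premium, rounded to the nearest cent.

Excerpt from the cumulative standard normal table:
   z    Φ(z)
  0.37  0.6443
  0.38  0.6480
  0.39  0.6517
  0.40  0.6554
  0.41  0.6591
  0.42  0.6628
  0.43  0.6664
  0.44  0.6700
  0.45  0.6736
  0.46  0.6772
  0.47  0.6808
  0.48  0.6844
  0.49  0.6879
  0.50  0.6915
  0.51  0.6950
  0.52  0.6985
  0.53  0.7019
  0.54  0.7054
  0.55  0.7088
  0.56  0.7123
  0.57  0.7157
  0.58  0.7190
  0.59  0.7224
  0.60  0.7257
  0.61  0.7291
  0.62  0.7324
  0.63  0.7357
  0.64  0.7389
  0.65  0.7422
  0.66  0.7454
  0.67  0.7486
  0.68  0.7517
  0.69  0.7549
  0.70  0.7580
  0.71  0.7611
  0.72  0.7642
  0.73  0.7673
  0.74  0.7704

σ√T = 0.3·√1 = 0.3000
d₁ = [ln(225/200) + (0.054 + 0.3²/2)·1] / 0.3000 = [0.1178 + 0.0990] / 0.3000 = 0.7226 ≈ 0.72
d₂ = d₁ − σ√T = 0.7226 − 0.3000 = 0.4226 ≈ 0.42
exp(−rT) = exp(−0.054·1) = 0.9474
N(d₁) = N(0.72) = 0.7642;  N(d₂) = N(0.42) = 0.6628
C = 225·0.7642 − 200·0.9474·0.6628 = 171.9450 − 125.5873 = 46.3577

$46.36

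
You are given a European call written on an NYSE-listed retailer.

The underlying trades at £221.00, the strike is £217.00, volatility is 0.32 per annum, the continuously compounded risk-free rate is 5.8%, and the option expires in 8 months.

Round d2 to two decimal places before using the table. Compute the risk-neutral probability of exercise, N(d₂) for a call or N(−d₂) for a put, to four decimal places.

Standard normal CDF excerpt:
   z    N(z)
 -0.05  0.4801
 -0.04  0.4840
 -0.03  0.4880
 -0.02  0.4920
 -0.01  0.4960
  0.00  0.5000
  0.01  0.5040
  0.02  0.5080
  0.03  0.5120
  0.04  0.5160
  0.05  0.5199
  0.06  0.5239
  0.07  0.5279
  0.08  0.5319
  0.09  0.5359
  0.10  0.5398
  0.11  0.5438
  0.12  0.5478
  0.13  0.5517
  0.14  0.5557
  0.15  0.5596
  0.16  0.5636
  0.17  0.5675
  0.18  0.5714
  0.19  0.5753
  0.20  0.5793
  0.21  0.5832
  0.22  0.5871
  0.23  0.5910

0.5359

σ√T = 0.32 × 0.8165 = 0.2613
d₁ = [ln(221/217) + (0.058 + 0.32²/2)·0.6667] / 0.2613 = [0.0183 + 0.0728] / 0.2613 = 0.3485 → 0.35
d₂ = d₁ − σ√T = 0.3485 − 0.2613 = 0.0873 → 0.09
Risk-neutral Pr[S_T > K] = N(d₂) = N(0.09) = 0.5359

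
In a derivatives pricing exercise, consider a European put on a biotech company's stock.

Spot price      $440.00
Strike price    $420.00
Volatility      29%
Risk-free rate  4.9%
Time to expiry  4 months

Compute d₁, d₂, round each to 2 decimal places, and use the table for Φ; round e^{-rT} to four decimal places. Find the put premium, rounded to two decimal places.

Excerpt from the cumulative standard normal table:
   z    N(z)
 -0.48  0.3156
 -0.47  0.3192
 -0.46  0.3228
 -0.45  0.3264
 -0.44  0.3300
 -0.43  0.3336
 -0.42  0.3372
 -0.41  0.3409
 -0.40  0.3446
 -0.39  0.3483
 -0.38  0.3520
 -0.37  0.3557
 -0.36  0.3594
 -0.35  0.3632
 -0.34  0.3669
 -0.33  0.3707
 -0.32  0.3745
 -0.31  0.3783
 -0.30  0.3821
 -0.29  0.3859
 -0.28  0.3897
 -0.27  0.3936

$17.42

σ√T = 0.29·√0.3333 = 0.1674
d₁ = [ln(440/420) + (0.049 + 0.29²/2)·0.3333] / 0.1674 = [0.0465 + 0.0303] / 0.1674 = 0.4591 ≈ 0.46
d₂ = d₁ − σ√T = 0.4591 − 0.1674 = 0.2917 ≈ 0.29
e^(−rT) = e^(−0.049·0.3333) = 0.9838
P = 420·0.9838·N(-0.29) − 440·N(-0.46) = 420·0.9838·0.3859 − 440·0.3228 = 159.4523 − 142.0320 = 17.4203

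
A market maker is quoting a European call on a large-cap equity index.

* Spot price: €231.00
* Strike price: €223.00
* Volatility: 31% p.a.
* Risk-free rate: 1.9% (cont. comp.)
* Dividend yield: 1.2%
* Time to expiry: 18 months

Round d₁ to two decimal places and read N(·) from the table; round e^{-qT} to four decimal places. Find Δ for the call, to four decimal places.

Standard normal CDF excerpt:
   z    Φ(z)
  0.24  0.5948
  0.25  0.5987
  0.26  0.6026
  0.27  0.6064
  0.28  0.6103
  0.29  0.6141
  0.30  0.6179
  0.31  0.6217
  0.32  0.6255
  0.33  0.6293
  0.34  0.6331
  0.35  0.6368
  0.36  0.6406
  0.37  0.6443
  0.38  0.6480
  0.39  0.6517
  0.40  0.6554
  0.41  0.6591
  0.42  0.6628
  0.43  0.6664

T = 1.5;  σ√T = 0.3797
d₁ = [ln(231/223) + (0.019 − 0.012 + ½·0.31²)·1.5] / (σ√T) = (0.0352 + 0.0826) / 0.3797 = 0.3103 → 0.31
N(d₁) = N(0.31) = 0.6217
Δ_call = exp(−qT)·N(d₁) = 0.9822·0.6217 = 0.6106

0.6106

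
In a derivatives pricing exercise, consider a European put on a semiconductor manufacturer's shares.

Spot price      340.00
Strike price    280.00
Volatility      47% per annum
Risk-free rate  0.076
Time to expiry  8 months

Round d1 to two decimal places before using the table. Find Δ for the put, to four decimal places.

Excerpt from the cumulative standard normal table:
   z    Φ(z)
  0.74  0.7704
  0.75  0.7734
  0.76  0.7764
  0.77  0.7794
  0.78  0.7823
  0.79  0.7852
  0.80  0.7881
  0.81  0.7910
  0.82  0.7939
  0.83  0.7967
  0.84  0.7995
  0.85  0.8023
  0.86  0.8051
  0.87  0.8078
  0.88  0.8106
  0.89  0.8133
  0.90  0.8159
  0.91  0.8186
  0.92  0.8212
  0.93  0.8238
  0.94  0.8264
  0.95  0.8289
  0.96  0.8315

T = 0.6667;  σ√T = 0.3838
d₁ = [ln(340/280) + (0.076 + ½·0.47²)·0.6667] / (σ√T) = (0.1942 + 0.1243) / 0.3838 = 0.8298 → 0.83
N(d₁) = N(0.83) = 0.7967
Δ_put = N(d₁) − 1 = 0.7967 − 1 = -0.2033

-0.2033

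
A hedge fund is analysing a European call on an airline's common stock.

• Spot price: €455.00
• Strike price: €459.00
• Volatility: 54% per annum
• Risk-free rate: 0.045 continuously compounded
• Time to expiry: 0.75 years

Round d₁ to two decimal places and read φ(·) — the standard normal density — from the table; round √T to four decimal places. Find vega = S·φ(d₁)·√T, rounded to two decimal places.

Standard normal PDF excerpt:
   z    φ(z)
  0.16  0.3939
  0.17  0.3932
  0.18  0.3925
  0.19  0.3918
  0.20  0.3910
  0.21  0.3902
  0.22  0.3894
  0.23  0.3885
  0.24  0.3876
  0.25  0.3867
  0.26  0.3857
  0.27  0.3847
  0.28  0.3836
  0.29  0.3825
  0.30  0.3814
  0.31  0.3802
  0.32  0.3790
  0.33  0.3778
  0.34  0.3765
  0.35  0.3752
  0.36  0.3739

150.72

σ√T = 0.54 × 0.8660 = 0.4677
ln(S/K) + (r + σ²/2)T = ln(455/459) + (0.045 + 0.54²/2)·0.75 = -0.0088 + 0.1431 = 0.1343
d₁ = 0.1343 / 0.4677 = 0.2873 ≈ 0.29
√T = √0.75 = 0.8660
φ(d₁) = φ(0.29) = 0.3825
vega = S·φ(d₁)·√T = 455·0.3825·0.8660 = 150.7165
(The put has the same vega.)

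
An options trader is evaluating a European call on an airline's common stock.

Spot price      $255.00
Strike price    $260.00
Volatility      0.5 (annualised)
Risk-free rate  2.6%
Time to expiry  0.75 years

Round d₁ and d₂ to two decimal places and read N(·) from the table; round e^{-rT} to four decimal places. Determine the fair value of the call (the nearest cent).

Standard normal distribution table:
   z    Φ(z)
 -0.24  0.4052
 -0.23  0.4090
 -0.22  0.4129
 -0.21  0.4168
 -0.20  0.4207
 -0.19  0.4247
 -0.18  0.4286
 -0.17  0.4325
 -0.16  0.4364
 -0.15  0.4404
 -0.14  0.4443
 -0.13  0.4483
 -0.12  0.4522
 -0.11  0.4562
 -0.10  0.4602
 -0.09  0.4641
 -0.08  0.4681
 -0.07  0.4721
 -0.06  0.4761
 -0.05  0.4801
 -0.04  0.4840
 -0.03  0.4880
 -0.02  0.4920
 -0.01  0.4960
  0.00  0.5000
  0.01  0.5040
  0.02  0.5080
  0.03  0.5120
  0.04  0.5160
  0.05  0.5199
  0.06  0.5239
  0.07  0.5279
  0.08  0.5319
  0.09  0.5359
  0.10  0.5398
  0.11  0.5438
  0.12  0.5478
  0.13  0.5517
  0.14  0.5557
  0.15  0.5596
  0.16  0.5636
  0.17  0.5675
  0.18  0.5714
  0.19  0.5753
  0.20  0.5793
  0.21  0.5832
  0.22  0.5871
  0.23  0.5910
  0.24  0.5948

$44.43

T = 0.75;  σ√T = 0.4330
ln(S/K) + (r + σ²/2)T = ln(255/260) + (0.026 + 0.5²/2)·0.75 = -0.0194 + 0.1132 = 0.0938
d₁ = 0.0938 / 0.4330 = 0.2167 → 0.22
d₂ = d₁ − σ√T = 0.2167 − 0.4330 = -0.2163 → -0.22
exp(−rT) = exp(−0.026·0.75) = 0.9807
C = 255·N(0.22) − 260·0.9807·N(-0.22) = 255·0.5871 − 260·0.9807·0.4129 = 149.7105 − 105.2821 = 44.4284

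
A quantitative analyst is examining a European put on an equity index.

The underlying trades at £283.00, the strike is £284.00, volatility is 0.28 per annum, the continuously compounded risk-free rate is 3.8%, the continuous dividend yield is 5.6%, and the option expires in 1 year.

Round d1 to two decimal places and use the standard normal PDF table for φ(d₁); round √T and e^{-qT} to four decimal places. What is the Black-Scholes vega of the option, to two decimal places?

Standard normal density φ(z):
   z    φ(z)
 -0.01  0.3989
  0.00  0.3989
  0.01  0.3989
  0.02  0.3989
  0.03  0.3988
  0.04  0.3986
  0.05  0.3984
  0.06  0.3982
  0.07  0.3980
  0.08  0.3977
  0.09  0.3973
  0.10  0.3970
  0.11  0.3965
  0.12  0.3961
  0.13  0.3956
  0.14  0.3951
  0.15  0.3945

106.55

T = 1;  σ√T = 0.2800
d₁ = [ln(283/284) + (0.038 − 0.056 + 0.28²/2)·1] / 0.2800 = [-0.0035 + 0.0212] / 0.2800 = 0.0631 ⇒ 0.06
√T = √1 = 1.0000
φ(d₁) = φ(0.06) = 0.3982
e^(−qT) = e^(−0.056·1) = 0.9455
vega = S·e^(−qT)·φ(d₁)·√T = 283·0.9455·0.3982·1.0000 = 106.5490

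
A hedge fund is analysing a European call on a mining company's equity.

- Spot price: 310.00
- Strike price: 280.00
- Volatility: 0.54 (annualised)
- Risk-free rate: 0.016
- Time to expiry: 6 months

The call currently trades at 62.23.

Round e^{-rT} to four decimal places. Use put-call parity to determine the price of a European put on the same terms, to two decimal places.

e^(−rT) = e^(−0.016·0.5) = 0.9920
Put-call parity: C − P = S − K·e^(−rT) = 310 − 280·0.9920 = 310 − 277.7600 = 32.2400
P = C − (C − P) = 62.23 − (32.2400) = 29.9900

29.99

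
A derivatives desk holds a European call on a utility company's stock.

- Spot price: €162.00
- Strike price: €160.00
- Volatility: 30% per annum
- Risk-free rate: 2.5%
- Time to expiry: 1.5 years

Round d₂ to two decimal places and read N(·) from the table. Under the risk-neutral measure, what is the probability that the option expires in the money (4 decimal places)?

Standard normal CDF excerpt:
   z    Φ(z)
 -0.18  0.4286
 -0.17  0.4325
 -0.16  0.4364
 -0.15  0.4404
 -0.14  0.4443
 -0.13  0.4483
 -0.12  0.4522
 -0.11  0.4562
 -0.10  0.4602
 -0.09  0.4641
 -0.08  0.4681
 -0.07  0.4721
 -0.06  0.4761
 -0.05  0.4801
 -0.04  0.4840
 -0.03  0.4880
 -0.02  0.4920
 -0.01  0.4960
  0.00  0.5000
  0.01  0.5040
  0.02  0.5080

0.4801

σ√T = 0.3·√1.5 = 0.3674
d₁ = [ln(162/160) + (0.025 + 0.3²/2)·1.5] / 0.3674 = [0.0124 + 0.1050] / 0.3674 = 0.3196 which rounds to 0.32
d₂ = d₁ − σ√T = 0.3196 − 0.3674 = -0.0478 which rounds to -0.05
Risk-neutral Pr[S_T > K] = N(d₂) = N(-0.05) = 0.4801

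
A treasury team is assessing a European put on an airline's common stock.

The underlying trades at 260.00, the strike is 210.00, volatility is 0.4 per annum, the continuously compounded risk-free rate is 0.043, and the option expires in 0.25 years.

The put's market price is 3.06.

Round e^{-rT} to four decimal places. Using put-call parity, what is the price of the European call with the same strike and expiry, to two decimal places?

exp(−rT) = exp(−0.043·0.25) = 0.9893
Put-call parity: C − P = S − K·e^(−rT) = 260 − 210·0.9893 = 260 − 207.7530 = 52.2470
C = P + (C − P) = 3.06 + (52.2470) = 55.3070

55.31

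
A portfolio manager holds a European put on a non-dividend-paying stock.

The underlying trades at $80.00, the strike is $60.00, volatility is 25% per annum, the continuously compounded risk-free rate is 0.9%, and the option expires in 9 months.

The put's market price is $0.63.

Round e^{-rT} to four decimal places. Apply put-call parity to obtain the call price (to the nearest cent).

$21.03

exp(−rT) = exp(−0.009·0.75) = 0.9933
Put-call parity: C − P = S − K·e^(−rT) = 80 − 60·0.9933 = 80 − 59.5980 = 20.4020
C = P + (C − P) = 0.63 + (20.4020) = 21.0320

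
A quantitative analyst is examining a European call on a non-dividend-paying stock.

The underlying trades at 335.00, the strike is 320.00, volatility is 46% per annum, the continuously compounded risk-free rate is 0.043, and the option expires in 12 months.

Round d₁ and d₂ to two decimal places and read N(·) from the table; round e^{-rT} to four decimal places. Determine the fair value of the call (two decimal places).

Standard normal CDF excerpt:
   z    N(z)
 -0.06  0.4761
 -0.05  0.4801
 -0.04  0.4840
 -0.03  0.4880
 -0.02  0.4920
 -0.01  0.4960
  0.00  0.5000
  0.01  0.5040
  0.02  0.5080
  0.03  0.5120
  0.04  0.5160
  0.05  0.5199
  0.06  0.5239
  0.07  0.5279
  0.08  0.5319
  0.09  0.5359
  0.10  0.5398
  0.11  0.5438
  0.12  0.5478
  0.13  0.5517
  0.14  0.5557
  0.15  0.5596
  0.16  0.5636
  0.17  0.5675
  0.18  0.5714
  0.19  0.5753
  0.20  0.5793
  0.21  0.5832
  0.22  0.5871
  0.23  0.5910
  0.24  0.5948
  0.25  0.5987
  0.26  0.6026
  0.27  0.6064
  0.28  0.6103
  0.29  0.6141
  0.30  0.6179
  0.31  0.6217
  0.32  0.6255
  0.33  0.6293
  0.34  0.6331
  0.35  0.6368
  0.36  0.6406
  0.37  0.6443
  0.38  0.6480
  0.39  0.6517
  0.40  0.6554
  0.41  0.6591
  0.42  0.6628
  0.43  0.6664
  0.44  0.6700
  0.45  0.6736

σ√T = 0.46·√1 = 0.4600
ln(S/K) + (r + σ²/2)T = ln(335/320) + (0.043 + 0.46²/2)·1 = 0.0458 + 0.1488 = 0.1946
d₁ = 0.1946 / 0.4600 = 0.4231 ≈ 0.42
d₂ = d₁ − σ√T = 0.4231 − 0.4600 = -0.0369 ≈ -0.04
e^(−rT) = e^(−0.043·1) = 0.9579
C = 335·N(0.42) − 320·0.9579·N(-0.04) = 335·0.6628 − 320·0.9579·0.4840 = 222.0380 − 148.3596 = 73.6784

73.68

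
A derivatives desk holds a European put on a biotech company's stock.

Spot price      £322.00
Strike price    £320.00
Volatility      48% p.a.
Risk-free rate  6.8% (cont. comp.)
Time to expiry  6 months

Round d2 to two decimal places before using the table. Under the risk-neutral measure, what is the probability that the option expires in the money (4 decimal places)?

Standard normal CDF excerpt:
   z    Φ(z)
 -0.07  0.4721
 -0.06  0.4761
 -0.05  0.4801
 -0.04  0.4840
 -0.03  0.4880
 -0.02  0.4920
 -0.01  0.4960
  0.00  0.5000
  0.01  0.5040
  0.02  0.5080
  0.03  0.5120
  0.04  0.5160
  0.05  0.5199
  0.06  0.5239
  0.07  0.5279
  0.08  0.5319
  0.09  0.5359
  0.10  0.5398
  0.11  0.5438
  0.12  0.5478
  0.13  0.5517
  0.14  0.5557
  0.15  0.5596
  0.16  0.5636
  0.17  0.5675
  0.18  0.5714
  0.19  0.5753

0.5199

σ√T = 0.48·√0.5 = 0.3394
ln(S/K) + (r + σ²/2)T = ln(322/320) + (0.068 + 0.48²/2)·0.5 = 0.0062 + 0.0916 = 0.0978
d₁ = 0.0978 / 0.3394 = 0.2882 ⇒ 0.29
d₂ = d₁ − σ√T = 0.2882 − 0.3394 = -0.0512 ⇒ -0.05
Pr(exercise) under Q = N(−d₂) = N(0.05) = 0.5199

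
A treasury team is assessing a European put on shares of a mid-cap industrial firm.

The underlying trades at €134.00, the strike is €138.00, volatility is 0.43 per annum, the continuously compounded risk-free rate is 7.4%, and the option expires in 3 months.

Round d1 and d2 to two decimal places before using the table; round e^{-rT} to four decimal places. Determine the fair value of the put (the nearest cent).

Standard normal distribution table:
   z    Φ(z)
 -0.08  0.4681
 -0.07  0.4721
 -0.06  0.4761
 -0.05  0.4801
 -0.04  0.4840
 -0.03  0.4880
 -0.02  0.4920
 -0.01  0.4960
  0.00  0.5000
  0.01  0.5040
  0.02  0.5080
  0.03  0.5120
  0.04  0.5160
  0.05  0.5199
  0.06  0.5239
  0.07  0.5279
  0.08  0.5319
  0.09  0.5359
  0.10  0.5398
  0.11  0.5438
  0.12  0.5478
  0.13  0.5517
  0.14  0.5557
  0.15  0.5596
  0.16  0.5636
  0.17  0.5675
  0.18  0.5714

T = 0.25;  σ√T = 0.2150
d₁ = [ln(134/138) + (0.074 + 0.43²/2)·0.25] / 0.2150 = [-0.0294 + 0.0416] / 0.2150 = 0.0567 which rounds to 0.06
d₂ = d₁ − σ√T = 0.0567 − 0.2150 = -0.1583 which rounds to -0.16
e^(−rT) = e^(−0.074·0.25) = 0.9817
N(−d₂) = N(0.16) = 0.5636;  N(−d₁) = N(-0.06) = 0.4761
P = 138·0.9817·0.5636 − 134·0.4761 = 76.3535 − 63.7974 = 12.5561

€12.56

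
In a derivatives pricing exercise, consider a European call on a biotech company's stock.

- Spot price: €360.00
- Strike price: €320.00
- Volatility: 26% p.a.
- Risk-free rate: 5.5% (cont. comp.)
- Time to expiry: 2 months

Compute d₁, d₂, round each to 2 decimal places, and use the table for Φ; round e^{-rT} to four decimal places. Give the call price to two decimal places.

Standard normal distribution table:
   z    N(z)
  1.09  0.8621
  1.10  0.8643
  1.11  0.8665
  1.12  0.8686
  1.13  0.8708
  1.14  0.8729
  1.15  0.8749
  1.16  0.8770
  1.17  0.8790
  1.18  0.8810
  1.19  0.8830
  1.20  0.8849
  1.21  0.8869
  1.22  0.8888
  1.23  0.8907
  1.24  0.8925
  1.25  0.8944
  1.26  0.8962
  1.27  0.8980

σ√T = 0.26·√0.1667 = 0.1061
d₁ = [ln(360/320) + (0.055 + ½·0.26²)·0.1667] / (σ√T) = (0.1178 + 0.0148) / 0.1061 = 1.2491 ⇒ 1.25
d₂ = 1.2491 − 0.1061 = 1.1429 ⇒ 1.14
exp(−rT) = exp(−0.055·0.1667) = 0.9909
C = 360·N(1.25) − 320·0.9909·N(1.14) = 360·0.8944 − 320·0.9909·0.8729 = 321.9840 − 276.7861 = 45.1979

€45.20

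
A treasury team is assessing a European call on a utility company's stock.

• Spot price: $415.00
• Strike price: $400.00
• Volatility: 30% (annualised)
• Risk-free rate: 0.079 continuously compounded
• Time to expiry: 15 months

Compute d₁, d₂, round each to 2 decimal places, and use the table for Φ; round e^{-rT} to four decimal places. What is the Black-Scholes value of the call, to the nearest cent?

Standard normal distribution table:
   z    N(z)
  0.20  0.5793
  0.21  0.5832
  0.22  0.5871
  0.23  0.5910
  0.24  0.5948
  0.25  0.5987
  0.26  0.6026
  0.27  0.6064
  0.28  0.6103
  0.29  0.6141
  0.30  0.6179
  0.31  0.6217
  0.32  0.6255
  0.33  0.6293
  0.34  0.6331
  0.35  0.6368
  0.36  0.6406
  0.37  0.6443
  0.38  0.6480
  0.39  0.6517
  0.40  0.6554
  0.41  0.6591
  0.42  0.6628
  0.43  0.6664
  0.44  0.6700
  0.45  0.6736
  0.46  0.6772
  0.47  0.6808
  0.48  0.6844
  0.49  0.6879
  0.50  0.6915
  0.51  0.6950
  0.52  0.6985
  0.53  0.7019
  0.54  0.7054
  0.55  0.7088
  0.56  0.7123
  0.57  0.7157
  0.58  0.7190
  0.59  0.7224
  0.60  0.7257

σ√T = 0.3·√1.25 = 0.3354
d₁ = [ln(415/400) + (0.079 + ½·0.3²)·1.25] / (σ√T) = (0.0368 + 0.1550) / 0.3354 = 0.5719 ⇒ 0.57
d₂ = 0.5719 − 0.3354 = 0.2365 ⇒ 0.24
exp(−rT) = exp(−0.079·1.25) = 0.9060
C = 415·N(0.57) − 400·0.9060·N(0.24) = 415·0.7157 − 400·0.9060·0.5948 = 297.0155 − 215.5555 = 81.4600

$81.46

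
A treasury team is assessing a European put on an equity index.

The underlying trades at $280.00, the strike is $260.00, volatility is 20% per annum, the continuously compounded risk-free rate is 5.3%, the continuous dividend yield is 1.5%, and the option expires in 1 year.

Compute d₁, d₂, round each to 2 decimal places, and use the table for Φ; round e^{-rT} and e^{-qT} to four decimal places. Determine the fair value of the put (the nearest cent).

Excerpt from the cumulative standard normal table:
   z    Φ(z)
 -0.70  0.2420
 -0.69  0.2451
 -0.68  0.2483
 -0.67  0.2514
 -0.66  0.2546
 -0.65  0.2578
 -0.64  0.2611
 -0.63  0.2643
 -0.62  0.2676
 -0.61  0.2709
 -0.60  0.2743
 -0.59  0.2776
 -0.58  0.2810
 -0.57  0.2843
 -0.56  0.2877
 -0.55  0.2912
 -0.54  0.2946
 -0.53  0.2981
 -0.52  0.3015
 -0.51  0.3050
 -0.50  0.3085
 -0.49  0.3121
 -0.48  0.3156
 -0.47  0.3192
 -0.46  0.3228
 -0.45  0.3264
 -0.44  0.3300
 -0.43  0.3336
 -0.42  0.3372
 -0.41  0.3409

$9.37

T = 1;  σ√T = 0.2000
d₁ = [ln(280/260) + (0.053 − 0.015 + ½·0.2²)·1] / (σ√T) = (0.0741 + 0.0580) / 0.2000 = 0.6605 ≈ 0.66
d₂ = 0.6605 − 0.2000 = 0.4605 ≈ 0.46
exp(−qT) = exp(−0.015·1) = 0.9851;  exp(−rT) = exp(−0.053·1) = 0.9484
N(−d₂) = N(-0.46) = 0.3228;  N(−d₁) = N(-0.66) = 0.2546
P = 260·0.9484·0.3228 − 280·0.9851·0.2546 = 79.5973 − 70.2258 = 9.3715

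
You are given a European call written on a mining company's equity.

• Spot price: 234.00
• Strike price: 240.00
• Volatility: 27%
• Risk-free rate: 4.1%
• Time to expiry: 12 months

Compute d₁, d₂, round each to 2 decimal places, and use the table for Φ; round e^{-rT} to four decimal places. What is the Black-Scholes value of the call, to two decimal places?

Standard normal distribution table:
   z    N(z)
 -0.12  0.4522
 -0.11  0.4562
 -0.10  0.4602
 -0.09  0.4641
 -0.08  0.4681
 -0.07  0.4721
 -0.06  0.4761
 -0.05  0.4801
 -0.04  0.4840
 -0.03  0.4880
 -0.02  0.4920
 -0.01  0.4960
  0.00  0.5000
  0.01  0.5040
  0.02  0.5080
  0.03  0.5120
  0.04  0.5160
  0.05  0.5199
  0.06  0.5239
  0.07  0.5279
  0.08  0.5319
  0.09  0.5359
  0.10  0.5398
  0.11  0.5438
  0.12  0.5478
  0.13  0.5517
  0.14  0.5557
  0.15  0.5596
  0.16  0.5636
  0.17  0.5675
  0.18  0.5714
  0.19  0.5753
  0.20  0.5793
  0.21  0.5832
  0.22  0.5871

T = 1;  σ√T = 0.2700
ln(S/K) + (r + σ²/2)T = ln(234/240) + (0.041 + 0.27²/2)·1 = -0.0253 + 0.0775 = 0.0521
d₁ = 0.0521 / 0.2700 = 0.1931 → 0.19
d₂ = d₁ − σ√T = 0.1931 − 0.2700 = -0.0769 → -0.08
exp(−rT) = exp(−0.041·1) = 0.9598
N(d₁) = N(0.19) = 0.5753;  N(d₂) = N(-0.08) = 0.4681
C = 234·0.5753 − 240·0.9598·0.4681 = 134.6202 − 107.8278 = 26.7924

26.79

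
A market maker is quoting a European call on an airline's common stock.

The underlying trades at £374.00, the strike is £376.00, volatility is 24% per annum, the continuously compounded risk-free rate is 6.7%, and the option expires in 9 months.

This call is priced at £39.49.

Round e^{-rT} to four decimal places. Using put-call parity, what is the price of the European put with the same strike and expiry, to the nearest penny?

exp(−rT) = exp(−0.067·0.75) = 0.9510
Put-call parity: C − P = S − K·e^(−rT) = 374 − 376·0.9510 = 374 − 357.5760 = 16.4240
P = C − (C − P) = 39.49 − (16.4240) = 23.0660

£23.07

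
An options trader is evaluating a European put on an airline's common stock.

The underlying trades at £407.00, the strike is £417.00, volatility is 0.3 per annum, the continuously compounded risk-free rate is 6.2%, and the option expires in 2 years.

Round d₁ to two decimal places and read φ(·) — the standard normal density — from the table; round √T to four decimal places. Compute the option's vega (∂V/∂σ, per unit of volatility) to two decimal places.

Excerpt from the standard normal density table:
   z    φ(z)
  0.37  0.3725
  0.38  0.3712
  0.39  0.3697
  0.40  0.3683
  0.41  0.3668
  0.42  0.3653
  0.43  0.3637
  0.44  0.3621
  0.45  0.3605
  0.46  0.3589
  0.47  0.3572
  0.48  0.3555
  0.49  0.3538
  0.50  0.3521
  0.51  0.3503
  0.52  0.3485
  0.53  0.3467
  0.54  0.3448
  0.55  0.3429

σ√T = 0.3 × 1.4142 = 0.4243
d₁ = [ln(407/417) + (0.062 + 0.3²/2)·2] / 0.4243 = [-0.0243 + 0.2140] / 0.4243 = 0.4472 which rounds to 0.45
√T = √2 = 1.4142
φ(d₁) = φ(0.45) = 0.3605
vega = S·φ(d₁)·√T = 407·0.3605·1.4142 = 207.4964
(Call and put vega coincide under Black-Scholes.)

207.50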